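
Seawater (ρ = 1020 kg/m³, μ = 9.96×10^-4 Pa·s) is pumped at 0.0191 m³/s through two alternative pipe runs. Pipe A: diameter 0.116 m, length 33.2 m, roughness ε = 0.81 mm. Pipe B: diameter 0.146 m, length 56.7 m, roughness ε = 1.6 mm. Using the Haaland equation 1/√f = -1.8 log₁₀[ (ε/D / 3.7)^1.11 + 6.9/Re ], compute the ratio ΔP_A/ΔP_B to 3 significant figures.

ΔP_A/ΔP_B ≈ 1.60

Pipe A: V = Q/A = 0.0191/0.01057 = 1.807 m/s; Re = 2.147e+05; ε/D = 0.00698; Haaland → f = 0.03408; ΔP_A = f(L/D)(ρV²/2) = 1.625e+04 Pa.
Pipe B: V = Q/A = 0.0191/0.01674 = 1.141 m/s; Re = 1.706e+05; ε/D = 0.011; Haaland → f = 0.0395; ΔP_B = f(L/D)(ρV²/2) = 1.018e+04 Pa.
ΔP_A/ΔP_B = 1.625e+04/1.018e+04 = 1.60.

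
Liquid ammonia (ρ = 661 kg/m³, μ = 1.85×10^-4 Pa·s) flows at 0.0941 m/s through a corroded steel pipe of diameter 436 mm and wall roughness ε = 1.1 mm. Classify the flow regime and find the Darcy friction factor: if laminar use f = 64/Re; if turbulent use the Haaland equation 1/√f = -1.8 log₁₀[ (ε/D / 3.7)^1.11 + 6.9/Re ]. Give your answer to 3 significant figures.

f ≈ 0.0259

Re = ρVD/μ = 661·0.0941·0.436/0.000185 = 1.466e+05.
Re > 4000 → turbulent. ε/D = 0.0011/0.436 = 0.00252; Haaland: 1/√f = -1.8 log₁₀[0.000306 + 4.71e-05] = 6.214, so f = 0.02589.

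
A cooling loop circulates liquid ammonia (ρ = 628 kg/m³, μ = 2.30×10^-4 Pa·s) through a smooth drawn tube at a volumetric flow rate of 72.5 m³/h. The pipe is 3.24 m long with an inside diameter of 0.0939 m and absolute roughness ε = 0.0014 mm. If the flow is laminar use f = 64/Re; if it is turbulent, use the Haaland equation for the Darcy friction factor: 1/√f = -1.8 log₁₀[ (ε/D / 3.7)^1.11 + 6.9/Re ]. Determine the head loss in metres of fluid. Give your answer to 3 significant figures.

h_f ≈ 0.185 m

Q = 72.5 m³/h = 72.5/3600 = 0.02014 m³/s.
Cross-sectional area A = πD²/4 = π(0.0939)²/4 = 0.006925 m²; mean velocity V = Q/A = 0.02014/0.006925 = 2.908 m/s.
Reynolds number Re = ρVD/μ = 628 · 2.908 · 0.0939 / 0.00023 = 7.456e+05.
Re > 4000 → turbulent. Relative roughness ε/D = 1.4e-06/0.0939 = 1.49e-05. Haaland: 1/√f = -1.8 log₁₀[(1.49e-05/3.7)^1.11 + 6.9/7.456e+05] = -1.8 log₁₀[1.03e-06 + 9.25e-06] = 8.978, so f = 0.01241.
Darcy-Weisbach: ΔP = f(L/D)(ρV²/2) = 0.01241·(3.24/0.0939)·(628·2.908²/2) = 0.01241·34.5·2656 = 1137 Pa.
Head loss h_f = ΔP/(ρg) = 1137/(628·9.81) = 0.185 m.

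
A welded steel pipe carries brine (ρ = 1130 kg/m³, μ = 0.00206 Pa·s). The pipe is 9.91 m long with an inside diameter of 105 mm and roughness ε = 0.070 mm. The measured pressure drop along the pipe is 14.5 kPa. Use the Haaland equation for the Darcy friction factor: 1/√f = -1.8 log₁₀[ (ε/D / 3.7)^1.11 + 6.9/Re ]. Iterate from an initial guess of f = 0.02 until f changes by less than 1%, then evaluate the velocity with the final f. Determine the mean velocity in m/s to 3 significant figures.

Rearranging Darcy-Weisbach: V = √(2·ΔP·D/(f·L·ρ)). With ε/D = 7e-05/0.105 = 0.000667, iterate starting from f = 0.02:
  f = 0.02 → V = √(2·1.45e+04·0.105/(0.02·9.91·1130)) = 3.687 m/s; Re = ρVD/μ = 2.124e+05; f → 0.01939
  f = 0.01939 → V = 3.745 m/s; Re = 2.157e+05; f → 0.01936
Converged (Δf/f < 1%). With the final f = 0.01936: V = √(2·1.45e+04·0.105/(0.01936·9.91·1130)) = 3.747 m/s.

V ≈ 3.75 m/s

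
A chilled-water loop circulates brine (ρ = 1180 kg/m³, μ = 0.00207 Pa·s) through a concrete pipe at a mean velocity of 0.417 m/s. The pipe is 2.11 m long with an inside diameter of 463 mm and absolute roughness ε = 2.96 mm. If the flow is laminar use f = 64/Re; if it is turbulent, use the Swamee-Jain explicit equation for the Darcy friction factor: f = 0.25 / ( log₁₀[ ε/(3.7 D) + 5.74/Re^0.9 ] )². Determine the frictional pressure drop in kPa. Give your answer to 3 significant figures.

Reynolds number Re = ρVD/μ = 1180 · 0.417 · 0.463 / 0.00207 = 1.101e+05.
Re > 4000 → turbulent. Relative roughness ε/D = 0.00296/0.463 = 0.00639. Swamee-Jain: f = 0.25/(log₁₀[0.00639/3.7 + 5.74/1.101e+05^0.9])² = 0.25/(log₁₀[0.00173 + 0.000167])² = 0.25/(-2.723)² = 0.03373.
Darcy-Weisbach: ΔP = f(L/D)(ρV²/2) = 0.03373·(2.11/0.463)·(1180·0.417²/2) = 0.03373·4.557·102.6 = 15.77 Pa.
ΔP = 15.77 Pa = 0.0158 kPa.

ΔP ≈ 0.0158 kPa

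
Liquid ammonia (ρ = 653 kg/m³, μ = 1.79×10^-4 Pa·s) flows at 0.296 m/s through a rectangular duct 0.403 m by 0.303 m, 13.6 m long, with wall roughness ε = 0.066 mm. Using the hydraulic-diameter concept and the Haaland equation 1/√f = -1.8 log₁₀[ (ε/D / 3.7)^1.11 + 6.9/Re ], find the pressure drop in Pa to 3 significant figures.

ΔP ≈ 17.6 Pa

Hydraulic diameter D_h = 4A/P = 4·(0.403·0.303)/(2·(0.403+0.303)) = 0.4884/1.412 = 0.3459 m.
Re = ρVD_h/μ = 653·0.296·0.3459/0.000179 = 3.735e+05.
ε/D_h = 6.6e-05/0.3459 = 0.000191; Haaland gives 1/√f = -1.8 log₁₀[1.74e-05+1.85e-05] = 8.001, so f = 0.01562.
ΔP = f(L/D_h)(ρV²/2) = 0.01562·13.6/0.3459·28.61 = 17.57 Pa.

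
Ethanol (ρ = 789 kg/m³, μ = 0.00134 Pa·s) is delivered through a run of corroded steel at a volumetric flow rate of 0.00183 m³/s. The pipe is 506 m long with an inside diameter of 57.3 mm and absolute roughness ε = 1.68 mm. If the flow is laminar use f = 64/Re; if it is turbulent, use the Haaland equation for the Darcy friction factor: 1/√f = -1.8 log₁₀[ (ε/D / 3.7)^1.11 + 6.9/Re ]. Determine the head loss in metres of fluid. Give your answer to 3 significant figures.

h_f ≈ 13.2 m

Cross-sectional area A = πD²/4 = π(0.0573)²/4 = 0.002579 m²; mean velocity V = Q/A = 0.00183/0.002579 = 0.7097 m/s.
Reynolds number Re = ρVD/μ = 789 · 0.7097 · 0.0573 / 0.00134 = 2.394e+04.
Re > 4000 → turbulent. Relative roughness ε/D = 0.00168/0.0573 = 0.0293. Haaland: 1/√f = -1.8 log₁₀[(0.0293/3.7)^1.11 + 6.9/2.394e+04] = -1.8 log₁₀[0.00465 + 0.000288] = 4.151, so f = 0.05804.
Darcy-Weisbach: ΔP = f(L/D)(ρV²/2) = 0.05804·(506/0.0573)·(789·0.7097²/2) = 0.05804·8831·198.7 = 1.018e+05 Pa.
Head loss h_f = ΔP/(ρg) = 1.018e+05/(789·9.81) = 13.2 m.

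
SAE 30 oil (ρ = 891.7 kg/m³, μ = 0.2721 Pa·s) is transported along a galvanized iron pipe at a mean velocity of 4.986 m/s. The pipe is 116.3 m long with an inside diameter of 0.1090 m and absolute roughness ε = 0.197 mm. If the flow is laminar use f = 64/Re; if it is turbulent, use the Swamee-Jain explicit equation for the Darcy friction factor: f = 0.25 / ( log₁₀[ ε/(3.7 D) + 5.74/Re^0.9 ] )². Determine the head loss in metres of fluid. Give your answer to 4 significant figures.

Reynolds number Re = ρVD/μ = 891.7 · 4.986 · 0.109 / 0.272 = 1781.
Re < 2300 → laminar flow, so f = 64/Re = 64/1781 = 0.03593 (the turbulent correlation is not needed).
Darcy-Weisbach: ΔP = f(L/D)(ρV²/2) = 0.03593·(116.3/0.109)·(891.7·4.986²/2) = 0.03593·1067·1.108e+04 = 4.25e+05 Pa.
Head loss h_f = ΔP/(ρg) = 4.25e+05/(891.7·9.81) = 48.58 m.

h_f ≈ 48.58 m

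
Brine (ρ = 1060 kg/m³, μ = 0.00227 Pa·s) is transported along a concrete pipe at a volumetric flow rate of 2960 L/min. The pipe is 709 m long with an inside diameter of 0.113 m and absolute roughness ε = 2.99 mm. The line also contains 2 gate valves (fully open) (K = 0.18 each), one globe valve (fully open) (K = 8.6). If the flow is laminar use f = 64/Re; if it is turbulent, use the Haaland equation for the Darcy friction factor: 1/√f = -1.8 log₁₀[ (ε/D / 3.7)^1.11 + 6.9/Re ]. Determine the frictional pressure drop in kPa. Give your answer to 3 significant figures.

Q = 2960 L/min = 2960/60000 = 0.04933 m³/s.
Cross-sectional area A = πD²/4 = π(0.113)²/4 = 0.01003 m²; mean velocity V = Q/A = 0.04933/0.01003 = 4.919 m/s.
Reynolds number Re = ρVD/μ = 1060 · 4.919 · 0.113 / 0.00227 = 2.596e+05.
Re > 4000 → turbulent. Relative roughness ε/D = 0.00299/0.113 = 0.0265. Haaland: 1/√f = -1.8 log₁₀[(0.0265/3.7)^1.11 + 6.9/2.596e+05] = -1.8 log₁₀[0.00415 + 2.66e-05] = 4.282, so f = 0.05454.
Total minor-loss coefficient ΣK = 2·0.18 + 1·8.6 = 8.96.
ΔP = [f·L/D + ΣK]·(ρV²/2) = [0.05454·709/0.113 + 8.96]·(1060·4.919²/2) = [342.2 + 8.96]·1.283e+04 = 4.504e+06 Pa.
ΔP = 4.504e+06 Pa = 4500 kPa.

ΔP ≈ 4500 kPa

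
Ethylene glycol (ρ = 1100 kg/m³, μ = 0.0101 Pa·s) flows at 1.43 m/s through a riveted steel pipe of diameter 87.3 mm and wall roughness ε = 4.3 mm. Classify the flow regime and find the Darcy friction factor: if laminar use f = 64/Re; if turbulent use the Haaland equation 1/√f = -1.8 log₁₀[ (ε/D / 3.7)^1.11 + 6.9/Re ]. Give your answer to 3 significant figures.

Re = ρVD/μ = 1100·1.43·0.0873/0.0101 = 1.36e+04.
Re > 4000 → turbulent. ε/D = 0.0043/0.0873 = 0.0493; Haaland: 1/√f = -1.8 log₁₀[0.00828 + 0.000507] = 3.701, so f = 0.073.

f ≈ 0.0730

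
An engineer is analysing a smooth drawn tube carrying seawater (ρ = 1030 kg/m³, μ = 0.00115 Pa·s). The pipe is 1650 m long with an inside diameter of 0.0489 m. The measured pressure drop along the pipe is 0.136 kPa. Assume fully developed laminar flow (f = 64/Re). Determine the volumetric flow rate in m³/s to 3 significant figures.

For laminar flow, f = 64/Re with Re = ρVD/μ, so Darcy-Weisbach reduces to ΔP = 32μLV/D². Solving for V: V = ΔP·D²/(32μL) = 136·(0.0489)²/(32·0.00115·1650) = 0.005356 m/s.
Check: Re = ρVD/μ = 1030·0.005356·0.0489/0.00115 = 234.6 < 2300, so the laminar assumption holds.
Q = V·A = 0.005356·(π/4·0.0489²) = 1.006e-05 m³/s = 1.01×10^-5 m³/s.

Q ≈ 1.01×10^-5 m³/s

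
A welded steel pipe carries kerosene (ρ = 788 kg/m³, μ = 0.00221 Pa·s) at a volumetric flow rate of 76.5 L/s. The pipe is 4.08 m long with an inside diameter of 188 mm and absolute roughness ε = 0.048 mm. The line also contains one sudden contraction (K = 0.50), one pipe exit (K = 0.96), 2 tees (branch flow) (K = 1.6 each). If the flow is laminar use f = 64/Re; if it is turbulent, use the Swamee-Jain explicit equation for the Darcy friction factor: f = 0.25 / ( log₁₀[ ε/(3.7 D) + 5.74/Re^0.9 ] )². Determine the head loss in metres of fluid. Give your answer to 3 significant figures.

Q = 76.5 L/s = 76.5/1000 = 0.0765 m³/s.
Cross-sectional area A = πD²/4 = π(0.188)²/4 = 0.02776 m²; mean velocity V = Q/A = 0.0765/0.02776 = 2.756 m/s.
Reynolds number Re = ρVD/μ = 788 · 2.756 · 0.188 / 0.00221 = 1.847e+05.
Re > 4000 → turbulent. Relative roughness ε/D = 4.8e-05/0.188 = 0.000255. Swamee-Jain: f = 0.25/(log₁₀[0.000255/3.7 + 5.74/1.847e+05^0.9])² = 0.25/(log₁₀[6.9e-05 + 0.000104])² = 0.25/(-3.761)² = 0.01768.
Total minor-loss coefficient ΣK = 1·0.5 + 1·0.96 + 2·1.6 = 4.66.
ΔP = [f·L/D + ΣK]·(ρV²/2) = [0.01768·4.08/0.188 + 4.66]·(788·2.756²/2) = [0.3836 + 4.66]·2992 = 1.509e+04 Pa.
Head loss h_f = ΔP/(ρg) = 1.509e+04/(788·9.81) = 1.95 m.

h_f ≈ 1.95 m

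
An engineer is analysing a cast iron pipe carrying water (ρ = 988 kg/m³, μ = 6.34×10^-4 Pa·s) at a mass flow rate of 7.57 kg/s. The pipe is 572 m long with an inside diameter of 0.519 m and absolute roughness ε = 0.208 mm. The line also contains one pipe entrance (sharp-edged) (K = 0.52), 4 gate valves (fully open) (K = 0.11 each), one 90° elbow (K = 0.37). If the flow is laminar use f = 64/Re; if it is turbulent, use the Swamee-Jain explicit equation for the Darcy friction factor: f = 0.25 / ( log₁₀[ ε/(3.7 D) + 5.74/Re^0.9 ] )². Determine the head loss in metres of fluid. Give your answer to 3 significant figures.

A = πD²/4 = π(0.519)²/4 = 0.2116 m²; mean velocity V = ṁ/(ρA) = 7.57/(988 · 0.2116) = 0.03622 m/s.
Reynolds number Re = ρVD/μ = 988 · 0.03622 · 0.519 / 0.000634 = 2.929e+04.
Re > 4000 → turbulent. Relative roughness ε/D = 0.000208/0.519 = 0.000401. Swamee-Jain: f = 0.25/(log₁₀[0.000401/3.7 + 5.74/2.929e+04^0.9])² = 0.25/(log₁₀[0.000108 + 0.000548])² = 0.25/(-3.183)² = 0.02468.
Total minor-loss coefficient ΣK = 1·0.52 + 4·0.11 + 1·0.37 = 1.33.
ΔP = [f·L/D + ΣK]·(ρV²/2) = [0.02468·572/0.519 + 1.33]·(988·0.03622²/2) = [27.2 + 1.33]·0.648 = 18.49 Pa.
Head loss h_f = ΔP/(ρg) = 18.49/(988·9.81) = 0.00191 m.

h_f ≈ 0.00191 m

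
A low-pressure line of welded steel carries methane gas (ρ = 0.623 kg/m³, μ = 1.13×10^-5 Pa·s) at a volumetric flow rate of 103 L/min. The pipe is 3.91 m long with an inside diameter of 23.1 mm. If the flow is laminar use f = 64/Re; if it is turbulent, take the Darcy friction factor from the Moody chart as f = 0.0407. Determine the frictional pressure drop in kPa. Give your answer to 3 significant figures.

Q = 103 L/min = 103/60000 = 0.001717 m³/s.
Cross-sectional area A = πD²/4 = π(0.0231)²/4 = 0.0004191 m²; mean velocity V = Q/A = 0.001717/0.0004191 = 4.096 m/s.
Reynolds number Re = ρVD/μ = 0.623 · 4.096 · 0.0231 / 1.13e-05 = 5217.
Re > 4000 → turbulent; use the Moody-chart value f = 0.0407.
Darcy-Weisbach: ΔP = f(L/D)(ρV²/2) = 0.0407·(3.91/0.0231)·(0.623·4.096²/2) = 0.0407·169.3·5.226 = 36 Pa.
ΔP = 36 Pa = 0.0360 kPa.

ΔP ≈ 0.0360 kPa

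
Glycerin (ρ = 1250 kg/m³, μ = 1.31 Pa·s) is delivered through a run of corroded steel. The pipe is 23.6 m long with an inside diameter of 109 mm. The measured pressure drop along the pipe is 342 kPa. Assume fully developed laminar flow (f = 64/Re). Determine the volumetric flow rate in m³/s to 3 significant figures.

Q ≈ 0.0383 m³/s

For laminar flow, f = 64/Re with Re = ρVD/μ, so Darcy-Weisbach reduces to ΔP = 32μLV/D². Solving for V: V = ΔP·D²/(32μL) = 3.42e+05·(0.109)²/(32·1.31·23.6) = 4.107 m/s.
Check: Re = ρVD/μ = 1250·4.107·0.109/1.31 = 427.2 < 2300, so the laminar assumption holds.
Q = V·A = 4.107·(π/4·0.109²) = 0.03833 m³/s = 0.0383 m³/s.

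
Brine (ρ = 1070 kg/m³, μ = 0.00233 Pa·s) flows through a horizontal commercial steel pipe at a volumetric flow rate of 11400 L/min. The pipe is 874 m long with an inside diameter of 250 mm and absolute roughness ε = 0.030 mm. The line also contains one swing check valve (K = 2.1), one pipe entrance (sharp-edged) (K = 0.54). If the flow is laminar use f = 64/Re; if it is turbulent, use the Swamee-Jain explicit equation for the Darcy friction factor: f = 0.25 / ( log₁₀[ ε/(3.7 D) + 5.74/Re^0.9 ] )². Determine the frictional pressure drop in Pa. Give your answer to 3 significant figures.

ΔP ≈ 438000 Pa

Q = 11400 L/min = 11400/60000 = 0.19 m³/s.
Cross-sectional area A = πD²/4 = π(0.25)²/4 = 0.04909 m²; mean velocity V = Q/A = 0.19/0.04909 = 3.871 m/s.
Reynolds number Re = ρVD/μ = 1070 · 3.871 · 0.25 / 0.00233 = 4.444e+05.
Re > 4000 → turbulent. Relative roughness ε/D = 3e-05/0.25 = 0.00012. Swamee-Jain: f = 0.25/(log₁₀[0.00012/3.7 + 5.74/4.444e+05^0.9])² = 0.25/(log₁₀[3.24e-05 + 4.74e-05])² = 0.25/(-4.098)² = 0.01489.
Total minor-loss coefficient ΣK = 1·2.1 + 1·0.54 = 2.64.
ΔP = [f·L/D + ΣK]·(ρV²/2) = [0.01489·874/0.25 + 2.64]·(1070·3.871²/2) = [52.05 + 2.64]·8015 = 4.384e+05 Pa.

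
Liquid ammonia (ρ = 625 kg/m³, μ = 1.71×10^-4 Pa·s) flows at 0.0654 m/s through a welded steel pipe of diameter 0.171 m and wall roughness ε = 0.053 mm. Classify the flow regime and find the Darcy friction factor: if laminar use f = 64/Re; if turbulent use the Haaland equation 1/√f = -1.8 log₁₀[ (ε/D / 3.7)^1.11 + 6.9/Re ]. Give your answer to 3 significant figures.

f ≈ 0.0225

Re = ρVD/μ = 625·0.0654·0.171/0.000171 = 4.088e+04.
Re > 4000 → turbulent. ε/D = 5.3e-05/0.171 = 0.00031; Haaland: 1/√f = -1.8 log₁₀[2.98e-05 + 0.000169] = 6.664, so f = 0.02252.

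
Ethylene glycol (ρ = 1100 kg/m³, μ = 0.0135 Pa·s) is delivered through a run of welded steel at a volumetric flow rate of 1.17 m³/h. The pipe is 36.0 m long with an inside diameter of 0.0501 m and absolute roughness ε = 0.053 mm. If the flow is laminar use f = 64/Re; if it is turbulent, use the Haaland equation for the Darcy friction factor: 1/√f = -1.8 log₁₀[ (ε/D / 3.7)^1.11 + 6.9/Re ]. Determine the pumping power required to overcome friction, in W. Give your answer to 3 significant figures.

Q = 1.17 m³/h = 1.17/3600 = 0.000325 m³/s.
Cross-sectional area A = πD²/4 = π(0.0501)²/4 = 0.001971 m²; mean velocity V = Q/A = 0.000325/0.001971 = 0.1649 m/s.
Reynolds number Re = ρVD/μ = 1100 · 0.1649 · 0.0501 / 0.0135 = 673.
Re < 2300 → laminar flow, so f = 64/Re = 64/673 = 0.0951 (the turbulent correlation is not needed).
Darcy-Weisbach: ΔP = f(L/D)(ρV²/2) = 0.0951·(36/0.0501)·(1100·0.1649²/2) = 0.0951·718.6·14.95 = 1021 Pa.
Pumping power P = QΔP = 0.000325·1021 = 0.3320 W = 0.332 W.

P ≈ 0.332 W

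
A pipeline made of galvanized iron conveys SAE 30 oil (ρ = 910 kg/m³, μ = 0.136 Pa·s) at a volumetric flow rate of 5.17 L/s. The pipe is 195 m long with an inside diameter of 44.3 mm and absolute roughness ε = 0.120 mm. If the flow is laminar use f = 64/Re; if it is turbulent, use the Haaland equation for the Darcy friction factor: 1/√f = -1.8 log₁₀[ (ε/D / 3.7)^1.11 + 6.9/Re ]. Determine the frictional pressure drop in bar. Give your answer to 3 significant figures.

Q = 5.17 L/s = 5.17/1000 = 0.00517 m³/s.
Cross-sectional area A = πD²/4 = π(0.0443)²/4 = 0.001541 m²; mean velocity V = Q/A = 0.00517/0.001541 = 3.354 m/s.
Reynolds number Re = ρVD/μ = 910 · 3.354 · 0.0443 / 0.136 = 994.3.
Re < 2300 → laminar flow, so f = 64/Re = 64/994.3 = 0.06437 (the turbulent correlation is not needed).
Darcy-Weisbach: ΔP = f(L/D)(ρV²/2) = 0.06437·(195/0.0443)·(910·3.354²/2) = 0.06437·4402·5119 = 1.45e+06 Pa.
ΔP = 1.45e+06 Pa = 14.5 bar.

ΔP ≈ 14.5 bar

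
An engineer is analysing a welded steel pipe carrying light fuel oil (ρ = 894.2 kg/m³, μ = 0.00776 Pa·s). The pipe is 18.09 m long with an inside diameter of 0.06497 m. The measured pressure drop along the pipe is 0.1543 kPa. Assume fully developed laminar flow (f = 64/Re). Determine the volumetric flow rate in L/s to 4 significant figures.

Q ≈ 0.4807 L/s

For laminar flow, f = 64/Re with Re = ρVD/μ, so Darcy-Weisbach reduces to ΔP = 32μLV/D². Solving for V: V = ΔP·D²/(32μL) = 154.3·(0.06497)²/(32·0.00776·18.09) = 0.145 m/s.
Check: Re = ρVD/μ = 894.2·0.145·0.06497/0.00776 = 1085 < 2300, so the laminar assumption holds.
Q = V·A = 0.145·(π/4·0.06497²) = 0.0004807 m³/s = 0.4807 L/s.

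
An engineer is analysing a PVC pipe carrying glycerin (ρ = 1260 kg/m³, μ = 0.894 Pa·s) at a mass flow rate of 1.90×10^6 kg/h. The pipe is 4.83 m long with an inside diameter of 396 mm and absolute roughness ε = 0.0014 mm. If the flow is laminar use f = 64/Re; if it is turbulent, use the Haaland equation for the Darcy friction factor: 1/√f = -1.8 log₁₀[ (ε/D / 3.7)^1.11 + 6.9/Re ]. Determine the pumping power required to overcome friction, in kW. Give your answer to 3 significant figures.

ṁ = 1.90×10^6 kg/h = 1.90×10^6/3600 = 527.8 kg/s.
A = πD²/4 = π(0.396)²/4 = 0.1232 m²; mean velocity V = ṁ/(ρA) = 527.8/(1260 · 0.1232) = 3.401 m/s.
Reynolds number Re = ρVD/μ = 1260 · 3.401 · 0.396 / 0.894 = 1898.
Re < 2300 → laminar flow, so f = 64/Re = 64/1898 = 0.03372 (the turbulent correlation is not needed).
Darcy-Weisbach: ΔP = f(L/D)(ρV²/2) = 0.03372·(4.83/0.396)·(1260·3.401²/2) = 0.03372·12.2·7287 = 2997 Pa.
Q = ṁ/ρ = 527.8/1260 = 0.4189 m³/s.
Pumping power P = QΔP = 0.4189·2997 = 1255 W = 1.26 kW.

P ≈ 1.26 kW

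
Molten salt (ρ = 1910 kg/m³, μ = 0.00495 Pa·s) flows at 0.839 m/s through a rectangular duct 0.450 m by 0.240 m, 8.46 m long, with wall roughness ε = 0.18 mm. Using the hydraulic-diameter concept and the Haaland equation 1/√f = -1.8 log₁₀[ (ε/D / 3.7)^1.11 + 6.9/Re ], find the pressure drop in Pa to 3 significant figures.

ΔP ≈ 370 Pa

Hydraulic diameter D_h = 4A/P = 4·(0.45·0.24)/(2·(0.45+0.24)) = 0.432/1.38 = 0.313 m.
Re = ρVD_h/μ = 1910·0.839·0.313/0.00495 = 1.013e+05.
ε/D_h = 0.00018/0.313 = 0.000575; Haaland gives 1/√f = -1.8 log₁₀[5.92e-05+6.81e-05] = 7.011, so f = 0.02034.
ΔP = f(L/D_h)(ρV²/2) = 0.02034·8.46/0.313·672.2 = 369.6 Pa.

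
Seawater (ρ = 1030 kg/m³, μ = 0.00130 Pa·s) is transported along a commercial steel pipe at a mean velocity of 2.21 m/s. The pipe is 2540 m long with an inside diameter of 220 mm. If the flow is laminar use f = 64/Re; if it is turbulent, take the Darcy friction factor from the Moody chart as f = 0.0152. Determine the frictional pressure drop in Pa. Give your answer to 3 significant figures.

ΔP ≈ 441000 Pa

Reynolds number Re = ρVD/μ = 1030 · 2.21 · 0.22 / 0.0013 = 3.852e+05.
Re > 4000 → turbulent; use the Moody-chart value f = 0.0152.
Darcy-Weisbach: ΔP = f(L/D)(ρV²/2) = 0.0152·(2540/0.22)·(1030·2.21²/2) = 0.0152·1.155e+04·2515 = 4.414e+05 Pa.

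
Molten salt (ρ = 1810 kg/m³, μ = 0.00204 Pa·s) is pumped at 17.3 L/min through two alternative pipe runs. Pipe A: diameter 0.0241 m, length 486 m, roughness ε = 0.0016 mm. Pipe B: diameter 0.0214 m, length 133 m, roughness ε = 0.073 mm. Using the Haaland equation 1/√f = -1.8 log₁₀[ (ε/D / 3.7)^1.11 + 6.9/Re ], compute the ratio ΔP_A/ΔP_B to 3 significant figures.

Pipe A: V = Q/A = 0.0002883/0.0004562 = 0.6321 m/s; Re = 1.352e+04; ε/D = 6.64e-05; Haaland → f = 0.02856; ΔP_A = f(L/D)(ρV²/2) = 2.082e+05 Pa.
Pipe B: V = Q/A = 0.0002883/0.0003597 = 0.8016 m/s; Re = 1.522e+04; ε/D = 0.00341; Haaland → f = 0.03307; ΔP_B = f(L/D)(ρV²/2) = 1.195e+05 Pa.
ΔP_A/ΔP_B = 2.082e+05/1.195e+05 = 1.74.

ΔP_A/ΔP_B ≈ 1.74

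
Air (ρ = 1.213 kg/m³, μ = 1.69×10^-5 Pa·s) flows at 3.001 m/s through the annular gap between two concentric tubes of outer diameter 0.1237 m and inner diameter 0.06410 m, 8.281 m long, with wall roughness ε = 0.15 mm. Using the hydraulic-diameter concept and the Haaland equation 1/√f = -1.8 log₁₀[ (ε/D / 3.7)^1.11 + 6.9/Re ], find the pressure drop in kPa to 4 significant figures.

ΔP ≈ 0.02478 kPa

Hydraulic diameter D_h = 4A/P = D_o - D_i = 0.1237 - 0.0641 = 0.0596 m.
Re = ρVD_h/μ = 1.213·3.001·0.0596/1.69e-05 = 1.284e+04.
ε/D_h = 0.00015/0.0596 = 0.00252; Haaland gives 1/√f = -1.8 log₁₀[0.000305+0.000537] = 5.534, so f = 0.03265.
ΔP = f(L/D_h)(ρV²/2) = 0.03265·8.281/0.0596·5.462 = 24.78 Pa.
ΔP = 0.02478 kPa.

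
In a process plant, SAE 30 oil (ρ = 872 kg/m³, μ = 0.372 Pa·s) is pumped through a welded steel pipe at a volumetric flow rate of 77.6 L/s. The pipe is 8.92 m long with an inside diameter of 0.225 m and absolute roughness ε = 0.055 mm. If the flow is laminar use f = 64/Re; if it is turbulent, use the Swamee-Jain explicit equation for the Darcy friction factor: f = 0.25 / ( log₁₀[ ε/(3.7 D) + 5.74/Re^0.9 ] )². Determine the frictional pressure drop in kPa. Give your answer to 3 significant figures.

Q = 77.6 L/s = 77.6/1000 = 0.0776 m³/s.
Cross-sectional area A = πD²/4 = π(0.225)²/4 = 0.03976 m²; mean velocity V = Q/A = 0.0776/0.03976 = 1.952 m/s.
Reynolds number Re = ρVD/μ = 872 · 1.952 · 0.225 / 0.372 = 1029.
Re < 2300 → laminar flow, so f = 64/Re = 64/1029 = 0.06218 (the turbulent correlation is not needed).
Darcy-Weisbach: ΔP = f(L/D)(ρV²/2) = 0.06218·(8.92/0.225)·(872·1.952²/2) = 0.06218·39.64·1661 = 4094 Pa.
ΔP = 4094 Pa = 4.09 kPa.

ΔP ≈ 4.09 kPa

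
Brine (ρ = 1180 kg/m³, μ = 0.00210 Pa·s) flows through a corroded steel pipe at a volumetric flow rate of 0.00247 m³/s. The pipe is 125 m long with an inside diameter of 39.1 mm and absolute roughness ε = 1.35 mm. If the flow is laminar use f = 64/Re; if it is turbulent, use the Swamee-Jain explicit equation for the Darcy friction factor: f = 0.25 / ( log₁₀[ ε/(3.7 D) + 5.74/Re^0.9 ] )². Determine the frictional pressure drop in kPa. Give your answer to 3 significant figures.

Cross-sectional area A = πD²/4 = π(0.0391)²/4 = 0.001201 m²; mean velocity V = Q/A = 0.00247/0.001201 = 2.057 m/s.
Reynolds number Re = ρVD/μ = 1180 · 2.057 · 0.0391 / 0.0021 = 4.52e+04.
Re > 4000 → turbulent. Relative roughness ε/D = 0.00135/0.0391 = 0.0345. Swamee-Jain: f = 0.25/(log₁₀[0.0345/3.7 + 5.74/4.52e+04^0.9])² = 0.25/(log₁₀[0.00933 + 0.000371])² = 0.25/(-2.013)² = 0.06169.
Darcy-Weisbach: ΔP = f(L/D)(ρV²/2) = 0.06169·(125/0.0391)·(1180·2.057²/2) = 0.06169·3197·2497 = 4.924e+05 Pa.
ΔP = 4.924e+05 Pa = 492 kPa.

ΔP ≈ 492 kPa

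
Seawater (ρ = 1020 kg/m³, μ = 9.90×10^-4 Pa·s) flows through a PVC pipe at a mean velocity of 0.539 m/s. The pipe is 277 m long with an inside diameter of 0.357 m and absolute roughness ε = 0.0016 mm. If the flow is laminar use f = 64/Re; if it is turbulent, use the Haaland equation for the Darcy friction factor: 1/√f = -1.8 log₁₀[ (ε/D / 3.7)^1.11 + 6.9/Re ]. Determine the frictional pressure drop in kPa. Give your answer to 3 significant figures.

ΔP ≈ 1.79 kPa

Reynolds number Re = ρVD/μ = 1020 · 0.539 · 0.357 / 0.00099 = 1.983e+05.
Re > 4000 → turbulent. Relative roughness ε/D = 1.6e-06/0.357 = 4.48e-06. Haaland: 1/√f = -1.8 log₁₀[(4.48e-06/3.7)^1.11 + 6.9/1.983e+05] = -1.8 log₁₀[2.71e-07 + 3.48e-05] = 8.019, so f = 0.01555.
Darcy-Weisbach: ΔP = f(L/D)(ρV²/2) = 0.01555·(277/0.357)·(1020·0.539²/2) = 0.01555·775.9·148.2 = 1788 Pa.
ΔP = 1788 Pa = 1.79 kPa.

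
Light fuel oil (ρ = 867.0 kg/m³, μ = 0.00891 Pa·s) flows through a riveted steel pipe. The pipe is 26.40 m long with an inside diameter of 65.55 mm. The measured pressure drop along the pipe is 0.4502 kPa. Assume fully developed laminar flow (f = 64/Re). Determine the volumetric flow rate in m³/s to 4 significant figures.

For laminar flow, f = 64/Re with Re = ρVD/μ, so Darcy-Weisbach reduces to ΔP = 32μLV/D². Solving for V: V = ΔP·D²/(32μL) = 450.2·(0.06555)²/(32·0.00891·26.4) = 0.257 m/s.
Check: Re = ρVD/μ = 867·0.257·0.06555/0.00891 = 1639 < 2300, so the laminar assumption holds.
Q = V·A = 0.257·(π/4·0.06555²) = 0.0008673 m³/s = 8.673×10^-4 m³/s.

Q ≈ 8.673×10^-4 m³/s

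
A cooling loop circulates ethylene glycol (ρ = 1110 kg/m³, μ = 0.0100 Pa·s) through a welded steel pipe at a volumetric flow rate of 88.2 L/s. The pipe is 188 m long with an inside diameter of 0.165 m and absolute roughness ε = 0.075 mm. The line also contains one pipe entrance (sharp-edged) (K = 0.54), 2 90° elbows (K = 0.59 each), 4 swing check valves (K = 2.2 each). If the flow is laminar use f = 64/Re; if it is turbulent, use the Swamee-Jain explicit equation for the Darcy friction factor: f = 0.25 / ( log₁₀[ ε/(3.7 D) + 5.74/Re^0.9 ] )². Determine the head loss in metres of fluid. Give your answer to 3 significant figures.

Q = 88.2 L/s = 88.2/1000 = 0.0882 m³/s.
Cross-sectional area A = πD²/4 = π(0.165)²/4 = 0.02138 m²; mean velocity V = Q/A = 0.0882/0.02138 = 4.125 m/s.
Reynolds number Re = ρVD/μ = 1110 · 4.125 · 0.165 / 0.01 = 7.555e+04.
Re > 4000 → turbulent. Relative roughness ε/D = 7.5e-05/0.165 = 0.000455. Swamee-Jain: f = 0.25/(log₁₀[0.000455/3.7 + 5.74/7.555e+04^0.9])² = 0.25/(log₁₀[0.000123 + 0.000234])² = 0.25/(-3.448)² = 0.02103.
Total minor-loss coefficient ΣK = 1·0.54 + 2·0.59 + 4·2.2 = 10.5.
ΔP = [f·L/D + ΣK]·(ρV²/2) = [0.02103·188/0.165 + 10.5]·(1110·4.125²/2) = [23.96 + 10.5]·9443 = 3.256e+05 Pa.
Head loss h_f = ΔP/(ρg) = 3.256e+05/(1110·9.81) = 29.9 m.

h_f ≈ 29.9 m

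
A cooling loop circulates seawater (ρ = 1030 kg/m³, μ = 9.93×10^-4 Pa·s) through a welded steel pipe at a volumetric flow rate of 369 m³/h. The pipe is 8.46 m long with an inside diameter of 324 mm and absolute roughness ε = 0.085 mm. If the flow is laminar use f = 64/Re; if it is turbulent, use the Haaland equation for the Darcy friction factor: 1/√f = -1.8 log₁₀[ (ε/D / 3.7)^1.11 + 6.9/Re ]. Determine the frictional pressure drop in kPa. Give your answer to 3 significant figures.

ΔP ≈ 0.334 kPa

Q = 369 m³/h = 369/3600 = 0.1025 m³/s.
Cross-sectional area A = πD²/4 = π(0.324)²/4 = 0.08245 m²; mean velocity V = Q/A = 0.1025/0.08245 = 1.243 m/s.
Reynolds number Re = ρVD/μ = 1030 · 1.243 · 0.324 / 0.000993 = 4.178e+05.
Re > 4000 → turbulent. Relative roughness ε/D = 8.5e-05/0.324 = 0.000262. Haaland: 1/√f = -1.8 log₁₀[(0.000262/3.7)^1.11 + 6.9/4.178e+05] = -1.8 log₁₀[2.48e-05 + 1.65e-05] = 7.891, so f = 0.01606.
Darcy-Weisbach: ΔP = f(L/D)(ρV²/2) = 0.01606·(8.46/0.324)·(1030·1.243²/2) = 0.01606·26.11·796 = 333.8 Pa.
ΔP = 333.8 Pa = 0.334 kPa.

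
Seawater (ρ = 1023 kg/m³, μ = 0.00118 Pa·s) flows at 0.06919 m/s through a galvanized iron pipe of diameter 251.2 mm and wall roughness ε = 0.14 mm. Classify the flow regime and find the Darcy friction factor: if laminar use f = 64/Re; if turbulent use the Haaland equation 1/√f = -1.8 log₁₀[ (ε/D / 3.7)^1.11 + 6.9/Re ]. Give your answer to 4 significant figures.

f ≈ 0.02855

Re = ρVD/μ = 1023·0.06919·0.2512/0.00118 = 1.507e+04.
Re > 4000 → turbulent. ε/D = 0.00014/0.2512 = 0.000557; Haaland: 1/√f = -1.8 log₁₀[5.72e-05 + 0.000458] = 5.919, so f = 0.02855.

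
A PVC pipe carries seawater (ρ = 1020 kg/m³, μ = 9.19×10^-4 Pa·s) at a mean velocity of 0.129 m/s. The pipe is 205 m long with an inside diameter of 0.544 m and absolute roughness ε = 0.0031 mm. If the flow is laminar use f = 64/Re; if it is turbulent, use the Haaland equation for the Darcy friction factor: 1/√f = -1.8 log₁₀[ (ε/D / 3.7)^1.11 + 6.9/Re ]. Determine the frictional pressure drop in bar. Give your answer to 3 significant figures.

ΔP ≈ 6.02×10^-4 bar

Reynolds number Re = ρVD/μ = 1020 · 0.129 · 0.544 / 0.000919 = 7.789e+04.
Re > 4000 → turbulent. Relative roughness ε/D = 3.1e-06/0.544 = 5.7e-06. Haaland: 1/√f = -1.8 log₁₀[(5.7e-06/3.7)^1.11 + 6.9/7.789e+04] = -1.8 log₁₀[3.53e-07 + 8.86e-05] = 7.292, so f = 0.01881.
Darcy-Weisbach: ΔP = f(L/D)(ρV²/2) = 0.01881·(205/0.544)·(1020·0.129²/2) = 0.01881·376.8·8.487 = 60.15 Pa.
ΔP = 60.15 Pa = 6.02×10^-4 bar.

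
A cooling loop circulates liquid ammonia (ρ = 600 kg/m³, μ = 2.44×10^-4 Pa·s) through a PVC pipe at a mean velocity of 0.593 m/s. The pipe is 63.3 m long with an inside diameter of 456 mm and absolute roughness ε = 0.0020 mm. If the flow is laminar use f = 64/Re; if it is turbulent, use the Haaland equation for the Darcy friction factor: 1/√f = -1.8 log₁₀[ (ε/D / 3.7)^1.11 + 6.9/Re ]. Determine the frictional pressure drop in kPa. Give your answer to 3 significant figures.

ΔP ≈ 0.183 kPa

Reynolds number Re = ρVD/μ = 600 · 0.593 · 0.456 / 0.000244 = 6.649e+05.
Re > 4000 → turbulent. Relative roughness ε/D = 2e-06/0.456 = 4.39e-06. Haaland: 1/√f = -1.8 log₁₀[(4.39e-06/3.7)^1.11 + 6.9/6.649e+05] = -1.8 log₁₀[2.64e-07 + 1.04e-05] = 8.951, so f = 0.01248.
Darcy-Weisbach: ΔP = f(L/D)(ρV²/2) = 0.01248·(63.3/0.456)·(600·0.593²/2) = 0.01248·138.8·105.5 = 182.8 Pa.
ΔP = 182.8 Pa = 0.183 kPa.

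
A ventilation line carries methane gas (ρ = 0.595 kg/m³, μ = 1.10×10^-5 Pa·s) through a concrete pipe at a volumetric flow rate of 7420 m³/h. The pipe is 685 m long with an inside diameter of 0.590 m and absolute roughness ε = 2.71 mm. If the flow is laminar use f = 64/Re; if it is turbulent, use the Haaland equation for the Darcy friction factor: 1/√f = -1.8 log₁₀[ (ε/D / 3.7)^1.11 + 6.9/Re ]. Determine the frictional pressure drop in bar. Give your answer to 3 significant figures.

ΔP ≈ 0.00590 bar

Q = 7420 m³/h = 7420/3600 = 2.061 m³/s.
Cross-sectional area A = πD²/4 = π(0.59)²/4 = 0.2734 m²; mean velocity V = Q/A = 2.061/0.2734 = 7.539 m/s.
Reynolds number Re = ρVD/μ = 0.595 · 7.539 · 0.59 / 1.1e-05 = 2.406e+05.
Re > 4000 → turbulent. Relative roughness ε/D = 0.00271/0.59 = 0.00459. Haaland: 1/√f = -1.8 log₁₀[(0.00459/3.7)^1.11 + 6.9/2.406e+05] = -1.8 log₁₀[0.000595 + 2.87e-05] = 5.77, so f = 0.03004.
Darcy-Weisbach: ΔP = f(L/D)(ρV²/2) = 0.03004·(685/0.59)·(0.595·7.539²/2) = 0.03004·1161·16.91 = 589.7 Pa.
ΔP = 589.7 Pa = 0.00590 bar.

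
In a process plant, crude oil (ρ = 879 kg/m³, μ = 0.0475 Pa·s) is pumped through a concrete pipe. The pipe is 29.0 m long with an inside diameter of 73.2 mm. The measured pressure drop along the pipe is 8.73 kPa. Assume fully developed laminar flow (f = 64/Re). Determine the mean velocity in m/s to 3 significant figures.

For laminar flow, f = 64/Re with Re = ρVD/μ, so Darcy-Weisbach reduces to ΔP = 32μLV/D². Solving for V: V = ΔP·D²/(32μL) = 8730·(0.0732)²/(32·0.0475·29) = 1.061 m/s.
Check: Re = ρVD/μ = 879·1.061·0.0732/0.0475 = 1437 < 2300, so the laminar assumption holds.

V ≈ 1.06 m/s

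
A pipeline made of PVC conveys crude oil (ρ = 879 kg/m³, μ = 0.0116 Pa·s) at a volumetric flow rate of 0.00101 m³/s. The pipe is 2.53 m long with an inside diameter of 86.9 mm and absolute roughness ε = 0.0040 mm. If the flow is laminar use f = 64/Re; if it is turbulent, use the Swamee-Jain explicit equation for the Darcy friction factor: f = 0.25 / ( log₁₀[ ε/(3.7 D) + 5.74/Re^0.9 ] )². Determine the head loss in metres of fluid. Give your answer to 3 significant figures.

Cross-sectional area A = πD²/4 = π(0.0869)²/4 = 0.005931 m²; mean velocity V = Q/A = 0.00101/0.005931 = 0.1703 m/s.
Reynolds number Re = ρVD/μ = 879 · 0.1703 · 0.0869 / 0.0116 = 1121.
Re < 2300 → laminar flow, so f = 64/Re = 64/1121 = 0.05707 (the turbulent correlation is not needed).
Darcy-Weisbach: ΔP = f(L/D)(ρV²/2) = 0.05707·(2.53/0.0869)·(879·0.1703²/2) = 0.05707·29.11·12.75 = 21.18 Pa.
Head loss h_f = ΔP/(ρg) = 21.18/(879·9.81) = 0.00246 m.

h_f ≈ 0.00246 m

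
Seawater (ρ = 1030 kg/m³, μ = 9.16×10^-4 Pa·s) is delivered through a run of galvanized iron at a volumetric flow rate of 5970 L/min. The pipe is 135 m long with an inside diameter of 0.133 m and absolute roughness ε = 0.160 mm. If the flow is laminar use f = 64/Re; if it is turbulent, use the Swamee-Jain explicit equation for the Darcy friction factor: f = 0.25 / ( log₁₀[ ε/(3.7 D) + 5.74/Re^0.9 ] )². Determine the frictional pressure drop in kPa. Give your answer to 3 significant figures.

Q = 5970 L/min = 5970/60000 = 0.0995 m³/s.
Cross-sectional area A = πD²/4 = π(0.133)²/4 = 0.01389 m²; mean velocity V = Q/A = 0.0995/0.01389 = 7.162 m/s.
Reynolds number Re = ρVD/μ = 1030 · 7.162 · 0.133 / 0.000916 = 1.071e+06.
Re > 4000 → turbulent. Relative roughness ε/D = 0.00016/0.133 = 0.0012. Swamee-Jain: f = 0.25/(log₁₀[0.0012/3.7 + 5.74/1.071e+06^0.9])² = 0.25/(log₁₀[0.000325 + 2.15e-05])² = 0.25/(-3.46)² = 0.02088.
Darcy-Weisbach: ΔP = f(L/D)(ρV²/2) = 0.02088·(135/0.133)·(1030·7.162²/2) = 0.02088·1015·2.642e+04 = 5.599e+05 Pa.
ΔP = 5.599e+05 Pa = 560 kPa.

ΔP ≈ 560 kPa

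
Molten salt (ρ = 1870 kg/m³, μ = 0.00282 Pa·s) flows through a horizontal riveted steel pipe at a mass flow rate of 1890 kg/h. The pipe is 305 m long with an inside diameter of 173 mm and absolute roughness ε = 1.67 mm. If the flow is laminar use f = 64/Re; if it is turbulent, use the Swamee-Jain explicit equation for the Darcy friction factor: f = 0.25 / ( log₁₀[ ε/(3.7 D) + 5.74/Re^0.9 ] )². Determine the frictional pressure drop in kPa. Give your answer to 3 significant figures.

ΔP ≈ 0.0110 kPa

ṁ = 1890 kg/h = 1890/3600 = 0.525 kg/s.
A = πD²/4 = π(0.173)²/4 = 0.02351 m²; mean velocity V = ṁ/(ρA) = 0.525/(1870 · 0.02351) = 0.01194 m/s.
Reynolds number Re = ρVD/μ = 1870 · 0.01194 · 0.173 / 0.00282 = 1370.
Re < 2300 → laminar flow, so f = 64/Re = 64/1370 = 0.04671 (the turbulent correlation is not needed).
Darcy-Weisbach: ΔP = f(L/D)(ρV²/2) = 0.04671·(305/0.173)·(1870·0.01194²/2) = 0.04671·1763·0.1334 = 10.98 Pa.
ΔP = 10.98 Pa = 0.0110 kPa.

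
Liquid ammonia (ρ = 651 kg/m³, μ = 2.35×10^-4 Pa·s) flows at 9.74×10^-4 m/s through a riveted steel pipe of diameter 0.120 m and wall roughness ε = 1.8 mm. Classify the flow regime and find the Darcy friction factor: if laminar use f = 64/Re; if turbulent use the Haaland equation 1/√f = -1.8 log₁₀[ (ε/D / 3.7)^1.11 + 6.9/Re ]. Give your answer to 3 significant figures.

Re = ρVD/μ = 651·0.000974·0.12/0.000235 = 323.8.
Re < 2300 → laminar, so f = 64/Re = 0.1977 (roughness is irrelevant in laminar flow).

f ≈ 0.198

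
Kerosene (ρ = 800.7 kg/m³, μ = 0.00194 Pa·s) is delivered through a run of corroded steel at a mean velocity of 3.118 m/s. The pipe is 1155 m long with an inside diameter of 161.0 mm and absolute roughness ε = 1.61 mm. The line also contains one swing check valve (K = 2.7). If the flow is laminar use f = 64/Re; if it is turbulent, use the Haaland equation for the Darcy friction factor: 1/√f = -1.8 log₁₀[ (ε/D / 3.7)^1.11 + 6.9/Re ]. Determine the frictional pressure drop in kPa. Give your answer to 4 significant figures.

Reynolds number Re = ρVD/μ = 800.7 · 3.118 · 0.161 / 0.00194 = 2.072e+05.
Re > 4000 → turbulent. Relative roughness ε/D = 0.00161/0.161 = 0.01. Haaland: 1/√f = -1.8 log₁₀[(0.01/3.7)^1.11 + 6.9/2.072e+05] = -1.8 log₁₀[0.00141 + 3.33e-05] = 5.113, so f = 0.03825.
Total minor-loss coefficient ΣK = 1·2.7 = 2.7.
ΔP = [f·L/D + ΣK]·(ρV²/2) = [0.03825·1155/0.161 + 2.7]·(800.7·3.118²/2) = [274.4 + 2.7]·3892 = 1.079e+06 Pa.
ΔP = 1.079e+06 Pa = 1079 kPa.

ΔP ≈ 1079 kPa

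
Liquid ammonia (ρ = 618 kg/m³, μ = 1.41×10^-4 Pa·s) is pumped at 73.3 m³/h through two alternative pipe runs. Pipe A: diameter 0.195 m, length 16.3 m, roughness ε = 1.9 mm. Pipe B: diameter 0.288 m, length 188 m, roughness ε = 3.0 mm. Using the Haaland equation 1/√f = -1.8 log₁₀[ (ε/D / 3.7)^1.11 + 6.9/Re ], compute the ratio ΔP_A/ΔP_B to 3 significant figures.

Pipe A: V = Q/A = 0.02036/0.02986 = 0.6818 m/s; Re = 5.827e+05; ε/D = 0.00974; Haaland → f = 0.03775; ΔP_A = f(L/D)(ρV²/2) = 453.2 Pa.
Pipe B: V = Q/A = 0.02036/0.06514 = 0.3126 m/s; Re = 3.945e+05; ε/D = 0.0104; Haaland → f = 0.03865; ΔP_B = f(L/D)(ρV²/2) = 761.6 Pa.
ΔP_A/ΔP_B = 453.2/761.6 = 0.595.

ΔP_A/ΔP_B ≈ 0.595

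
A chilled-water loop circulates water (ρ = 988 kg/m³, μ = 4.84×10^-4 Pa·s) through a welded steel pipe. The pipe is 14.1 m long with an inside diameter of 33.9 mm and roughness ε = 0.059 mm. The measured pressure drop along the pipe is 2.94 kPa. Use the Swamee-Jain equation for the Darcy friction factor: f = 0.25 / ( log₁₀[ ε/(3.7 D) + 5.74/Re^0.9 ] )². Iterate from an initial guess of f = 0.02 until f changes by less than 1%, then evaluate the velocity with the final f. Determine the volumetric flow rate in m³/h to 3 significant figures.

Q ≈ 2.41 m³/h

Rearranging Darcy-Weisbach: V = √(2·ΔP·D/(f·L·ρ)). With ε/D = 5.9e-05/0.0339 = 0.00174, iterate starting from f = 0.02:
  f = 0.02 → V = √(2·2940·0.0339/(0.02·14.1·988)) = 0.8458 m/s; Re = ρVD/μ = 5.853e+04; f → 0.02574
  f = 0.02574 → V = 0.7456 m/s; Re = 5.16e+04; f → 0.02606
  f = 0.02606 → V = 0.7409 m/s; Re = 5.127e+04; f → 0.02608
Converged (Δf/f < 1%). With the final f = 0.02608: V = √(2·2940·0.0339/(0.02608·14.1·988)) = 0.7407 m/s.
Q = V·A = 0.7407·(π/4·0.0339²) = 0.0006685 m³/s = 2.41 m³/h.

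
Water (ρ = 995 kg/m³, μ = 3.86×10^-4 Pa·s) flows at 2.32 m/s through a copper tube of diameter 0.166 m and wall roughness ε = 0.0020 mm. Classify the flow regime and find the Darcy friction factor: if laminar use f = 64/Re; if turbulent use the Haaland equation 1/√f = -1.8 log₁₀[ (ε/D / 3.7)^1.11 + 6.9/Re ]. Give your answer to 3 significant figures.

f ≈ 0.0118

Re = ρVD/μ = 995·2.32·0.166/0.000386 = 9.927e+05.
Re > 4000 → turbulent. ε/D = 2e-06/0.166 = 1.2e-05; Haaland: 1/√f = -1.8 log₁₀[8.11e-07 + 6.95e-06] = 9.198, so f = 0.01182.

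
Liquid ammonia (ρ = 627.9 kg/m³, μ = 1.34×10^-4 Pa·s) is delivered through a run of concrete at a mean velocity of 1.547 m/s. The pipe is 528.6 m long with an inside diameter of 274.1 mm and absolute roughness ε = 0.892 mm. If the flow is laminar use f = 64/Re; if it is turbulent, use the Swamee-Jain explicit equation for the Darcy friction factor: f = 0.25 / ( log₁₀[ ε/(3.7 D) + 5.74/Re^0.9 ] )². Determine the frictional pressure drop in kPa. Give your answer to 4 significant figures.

Reynolds number Re = ρVD/μ = 627.9 · 1.547 · 0.2741 / 0.000134 = 1.987e+06.
Re > 4000 → turbulent. Relative roughness ε/D = 0.000892/0.2741 = 0.00325. Swamee-Jain: f = 0.25/(log₁₀[0.00325/3.7 + 5.74/1.987e+06^0.9])² = 0.25/(log₁₀[0.00088 + 1.23e-05])² = 0.25/(-3.05)² = 0.02688.
Darcy-Weisbach: ΔP = f(L/D)(ρV²/2) = 0.02688·(528.6/0.2741)·(627.9·1.547²/2) = 0.02688·1928·751.3 = 3.895e+04 Pa.
ΔP = 3.895e+04 Pa = 38.95 kPa.

ΔP ≈ 38.95 kPa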